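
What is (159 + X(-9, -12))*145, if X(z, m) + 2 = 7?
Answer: 23780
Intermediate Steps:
X(z, m) = 5 (X(z, m) = -2 + 7 = 5)
(159 + X(-9, -12))*145 = (159 + 5)*145 = 164*145 = 23780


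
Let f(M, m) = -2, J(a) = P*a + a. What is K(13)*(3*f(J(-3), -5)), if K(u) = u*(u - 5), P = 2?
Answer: -624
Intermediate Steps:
J(a) = 3*a (J(a) = 2*a + a = 3*a)
K(u) = u*(-5 + u)
K(13)*(3*f(J(-3), -5)) = (13*(-5 + 13))*(3*(-2)) = (13*8)*(-6) = 104*(-6) = -624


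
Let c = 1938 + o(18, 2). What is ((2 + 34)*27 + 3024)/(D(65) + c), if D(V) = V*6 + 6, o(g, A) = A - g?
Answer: 1998/1159 ≈ 1.7239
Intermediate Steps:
c = 1922 (c = 1938 + (2 - 1*18) = 1938 + (2 - 18) = 1938 - 16 = 1922)
D(V) = 6 + 6*V (D(V) = 6*V + 6 = 6 + 6*V)
((2 + 34)*27 + 3024)/(D(65) + c) = ((2 + 34)*27 + 3024)/((6 + 6*65) + 1922) = (36*27 + 3024)/((6 + 390) + 1922) = (972 + 3024)/(396 + 1922) = 3996/2318 = 3996*(1/2318) = 1998/1159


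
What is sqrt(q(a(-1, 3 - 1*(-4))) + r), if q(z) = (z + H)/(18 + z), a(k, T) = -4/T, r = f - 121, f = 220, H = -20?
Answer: 3*sqrt(40443)/61 ≈ 9.8904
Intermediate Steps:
r = 99 (r = 220 - 121 = 99)
q(z) = (-20 + z)/(18 + z) (q(z) = (z - 20)/(18 + z) = (-20 + z)/(18 + z))
sqrt(q(a(-1, 3 - 1*(-4))) + r) = sqrt((-20 - 4/(3 - 1*(-4)))/(18 - 4/(3 - 1*(-4))) + 99) = sqrt((-20 - 4/(3 + 4))/(18 - 4/(3 + 4)) + 99) = sqrt((-20 - 4/7)/(18 - 4/7) + 99) = sqrt(-144/7/(122/7) + 99) = sqrt((7/122)*(-144/7) + 99) = sqrt(-72/61 + 99) = sqrt(5967/61) = 3*sqrt(40443)/61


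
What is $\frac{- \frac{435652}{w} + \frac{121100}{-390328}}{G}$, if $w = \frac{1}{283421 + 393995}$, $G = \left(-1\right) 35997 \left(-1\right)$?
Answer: $- \frac{9599389693746433}{1170886418} \approx -8.1984 \cdot 10^{6}$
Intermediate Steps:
$G = 35997$ ($G = \left(-35997\right) \left(-1\right) = 35997$)
$w = \frac{1}{677416} \approx 1.4762 \cdot 10^{-6}$
$\frac{- \frac{435652}{w} + \frac{121100}{-390328}}{G} = \frac{- 435652 \frac{1}{\frac{1}{677416}} + \frac{121100}{-390328}}{35997} = \left(\left(-435652\right) 677416 + 121100 \left(- \frac{1}{390328}\right)\right) \frac{1}{35997} = \left(-295117635232 - \frac{30275}{97582}\right) \frac{1}{35997} = \left(- \frac{28798169081239299}{97582}\right) \frac{1}{35997} = - \frac{9599389693746433}{1170886418}$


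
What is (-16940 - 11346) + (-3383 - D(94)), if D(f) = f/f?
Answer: -31670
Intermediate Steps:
D(f) = 1
(-16940 - 11346) + (-3383 - D(94)) = (-16940 - 11346) + (-3383 - 1*1) = -28286 + (-3383 - 1) = -28286 - 3384 = -31670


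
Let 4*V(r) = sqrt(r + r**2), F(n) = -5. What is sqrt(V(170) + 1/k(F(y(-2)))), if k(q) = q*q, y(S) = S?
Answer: sqrt(4 + 75*sqrt(3230))/10 ≈ 6.5318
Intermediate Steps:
k(q) = q**2
V(r) = sqrt(r + r**2)/4
sqrt(V(170) + 1/k(F(y(-2)))) = sqrt(sqrt(170*(1 + 170))/4 + 1/((-5)**2)) = sqrt(sqrt(170*171)/4 + 1/25) = sqrt(sqrt(29070)/4 + 1/25) = sqrt((3*sqrt(3230))/4 + 1/25) = sqrt(3*sqrt(3230)/4 + 1/25) = sqrt(1/25 + 3*sqrt(3230)/4)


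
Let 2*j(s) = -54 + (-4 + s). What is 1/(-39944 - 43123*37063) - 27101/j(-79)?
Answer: 166872359802505/421783574277 ≈ 395.63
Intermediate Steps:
j(s) = -29 + s/2 (j(s) = (-54 + (-4 + s))/2 = (-58 + s)/2 = -29 + s/2)
1/(-39944 - 43123*37063) - 27101/j(-79) = 1/(-39944 - 43123*37063) - 27101/(-29 + (½)*(-79)) = (1/37063)/(-83067) - 27101/(-29 - 79/2) = -1/83067*1/37063 - 27101/(-137/2) = -1/3078712221 - 27101*(-2/137) = -1/3078712221 + 54202/137 = 166872359802505/421783574277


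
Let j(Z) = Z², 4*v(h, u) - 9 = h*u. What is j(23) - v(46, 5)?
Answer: 1877/4 ≈ 469.25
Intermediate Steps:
v(h, u) = 9/4 + h*u/4 (v(h, u) = 9/4 + (h*u)/4 = 9/4 + h*u/4)
j(23) - v(46, 5) = 23² - (9/4 + (¼)*46*5) = 529 - (9/4 + 115/2) = 529 - 1*239/4 = 529 - 239/4 = 1877/4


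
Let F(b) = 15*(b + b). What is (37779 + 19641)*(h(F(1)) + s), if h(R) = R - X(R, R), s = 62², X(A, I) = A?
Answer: 220722480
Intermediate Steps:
F(b) = 30*b (F(b) = 15*(2*b) = 30*b)
s = 3844
h(R) = 0 (h(R) = R - R = 0)
(37779 + 19641)*(h(F(1)) + s) = (37779 + 19641)*(0 + 3844) = 57420*3844 = 220722480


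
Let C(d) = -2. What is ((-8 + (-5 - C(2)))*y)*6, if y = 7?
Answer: -462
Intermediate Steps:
((-8 + (-5 - C(2)))*y)*6 = ((-8 + (-5 - 1*(-2)))*7)*6 = ((-8 + (-5 + 2))*7)*6 = ((-8 - 3)*7)*6 = -11*7*6 = -77*6 = -462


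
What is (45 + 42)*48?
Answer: 4176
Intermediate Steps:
(45 + 42)*48 = 87*48 = 4176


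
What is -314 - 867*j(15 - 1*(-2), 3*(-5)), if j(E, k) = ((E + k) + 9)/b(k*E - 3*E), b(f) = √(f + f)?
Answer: -314 + 187*I*√17/2 ≈ -314.0 + 385.51*I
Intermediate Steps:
b(f) = √2*√f (b(f) = √(2*f) = √2*√f)
j(E, k) = √2*(9 + E + k)/(2*√(-3*E + E*k)) (j(E, k) = ((E + k) + 9)/((√2*√(k*E - 3*E))) = (9 + E + k)/((√2*√(E*k - 3*E))) = (9 + E + k)/((√2*√(-3*E + E*k))) = (9 + E + k)*(√2/(2*√(-3*E + E*k))) = √2*(9 + E + k)/(2*√(-3*E + E*k)))
-314 - 867*j(15 - 1*(-2), 3*(-5)) = -314 - 867*√2*(9 + (15 - 1*(-2)) + 3*(-5))/(2*√((15 - 1*(-2))*(-3 + 3*(-5)))) = -314 - 867*√2*(9 + (15 + 2) - 15)/(2*√((15 + 2)*(-3 - 15))) = -314 - 867*√2*(9 + 17 - 15)/(2*√(17*(-18))) = -314 - 867*√2*11/(2*√(-306)) = -314 - 867*√2*(-I*√34/102)*11/2 = -314 - (-187)*I*√17/2 = -314 + 187*I*√17/2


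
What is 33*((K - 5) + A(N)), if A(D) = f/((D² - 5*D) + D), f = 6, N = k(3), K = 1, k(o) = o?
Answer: -198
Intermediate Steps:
N = 3
A(D) = 6/(D² - 4*D) (A(D) = 6/((D² - 5*D) + D) = 6/(D² - 4*D))
33*((K - 5) + A(N)) = 33*((1 - 5) + 6/(3*(-4 + 3))) = 33*(-4 + 6*(⅓)/(-1)) = 33*(-4 + 6*(⅓)*(-1)) = 33*(-4 - 2) = 33*(-6) = -198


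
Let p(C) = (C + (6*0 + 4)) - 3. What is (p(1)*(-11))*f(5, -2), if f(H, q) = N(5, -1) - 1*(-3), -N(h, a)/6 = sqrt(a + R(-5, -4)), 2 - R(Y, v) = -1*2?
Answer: -66 + 132*sqrt(3) ≈ 162.63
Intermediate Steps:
R(Y, v) = 4 (R(Y, v) = 2 - (-1)*2 = 2 - 1*(-2) = 2 + 2 = 4)
N(h, a) = -6*sqrt(4 + a) (N(h, a) = -6*sqrt(a + 4) = -6*sqrt(4 + a))
p(C) = 1 + C (p(C) = (C + (0 + 4)) - 3 = (C + 4) - 3 = (4 + C) - 3 = 1 + C)
f(H, q) = 3 - 6*sqrt(3) (f(H, q) = -6*sqrt(4 - 1) - 1*(-3) = -6*sqrt(3) + 3 = 3 - 6*sqrt(3))
(p(1)*(-11))*f(5, -2) = ((1 + 1)*(-11))*(3 - 6*sqrt(3)) = (2*(-11))*(3 - 6*sqrt(3)) = -22*(3 - 6*sqrt(3)) = -66 + 132*sqrt(3)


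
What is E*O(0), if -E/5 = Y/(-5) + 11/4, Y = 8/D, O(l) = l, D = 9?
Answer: 0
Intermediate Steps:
Y = 8/9 ≈ 0.88889
E = -463/36 (E = -5*((8/9)/(-5) + 11/4) = -5*((8/9)*(-1/5) + 11*(1/4)) = -5*(-8/45 + 11/4) = -5*463/180 = -463/36 ≈ -12.861)
E*O(0) = -463/36*0 = 0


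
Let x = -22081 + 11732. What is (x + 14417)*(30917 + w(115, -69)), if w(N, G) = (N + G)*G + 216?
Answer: 113737212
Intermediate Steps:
w(N, G) = 216 + G*(G + N) (w(N, G) = (G + N)*G + 216 = G*(G + N) + 216 = 216 + G*(G + N))
x = -10349
(x + 14417)*(30917 + w(115, -69)) = (-10349 + 14417)*(30917 + (216 + (-69)**2 - 69*115)) = 4068*(30917 + (216 + 4761 - 7935)) = 4068*(30917 - 2958) = 4068*27959 = 113737212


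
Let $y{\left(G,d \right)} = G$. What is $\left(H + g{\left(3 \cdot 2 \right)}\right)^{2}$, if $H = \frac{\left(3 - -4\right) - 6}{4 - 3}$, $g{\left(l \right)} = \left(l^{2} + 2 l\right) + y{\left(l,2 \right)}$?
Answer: $3025$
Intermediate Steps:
$g{\left(l \right)} = l^{2} + 3 l$ ($g{\left(l \right)} = \left(l^{2} + 2 l\right) + l = l^{2} + 3 l$)
$H = 1$ ($H = \frac{\left(3 + 4\right) - 6}{1} = \left(7 - 6\right) 1 = 1 \cdot 1 = 1$)
$\left(H + g{\left(3 \cdot 2 \right)}\right)^{2} = \left(1 + 3 \cdot 2 \left(3 + 3 \cdot 2\right)\right)^{2} = \left(1 + 6 \left(3 + 6\right)\right)^{2} = \left(1 + 6 \cdot 9\right)^{2} = \left(1 + 54\right)^{2} = 55^{2} = 3025$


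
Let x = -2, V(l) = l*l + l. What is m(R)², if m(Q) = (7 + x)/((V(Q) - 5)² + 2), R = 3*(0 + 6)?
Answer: 25/12898372041 ≈ 1.9382e-9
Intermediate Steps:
V(l) = l + l² (V(l) = l² + l = l + l²)
R = 18 (R = 3*6 = 18)
m(Q) = 5/(2 + (-5 + Q*(1 + Q))²) (m(Q) = (7 - 2)/((Q*(1 + Q) - 5)² + 2) = 5/((-5 + Q*(1 + Q))² + 2) = 5/(2 + (-5 + Q*(1 + Q))²))
m(R)² = (5/(2 + (-5 + 18*(1 + 18))²))² = (5/(2 + (-5 + 18*19)²))² = (5/(2 + (-5 + 342)²))² = (5/(2 + 337²))² = (5/(2 + 113569))² = (5/113571)² = 25/12898372041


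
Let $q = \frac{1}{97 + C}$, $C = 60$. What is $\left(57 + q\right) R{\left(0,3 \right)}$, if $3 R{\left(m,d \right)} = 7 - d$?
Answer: $\frac{35800}{471} \approx 76.009$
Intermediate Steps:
$R{\left(m,d \right)} = \frac{7}{3} - \frac{d}{3}$ ($R{\left(m,d \right)} = \frac{7 - d}{3} = \frac{7}{3} - \frac{d}{3}$)
$q = \frac{1}{157}$ ($q = \frac{1}{97 + 60} = \frac{1}{157} \approx 0.0063694$)
$\left(57 + q\right) R{\left(0,3 \right)} = \left(57 + \frac{1}{157}\right) \left(\frac{7}{3} - 1\right) = \frac{8950 \left(\frac{7}{3} - 1\right)}{157} = \frac{8950}{157} \cdot \frac{4}{3} = \frac{35800}{471}$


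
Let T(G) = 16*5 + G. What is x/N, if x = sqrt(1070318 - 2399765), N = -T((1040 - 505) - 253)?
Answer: -I*sqrt(1329447)/362 ≈ -3.1851*I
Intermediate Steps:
T(G) = 80 + G
N = -362 (N = -(80 + ((1040 - 505) - 253)) = -(80 + (535 - 253)) = -(80 + 282) = -1*362 = -362)
x = I*sqrt(1329447) (x = sqrt(-1329447) = I*sqrt(1329447) ≈ 1153.0*I)
x/N = (I*sqrt(1329447))/(-362) = (I*sqrt(1329447))*(-1/362) = -I*sqrt(1329447)/362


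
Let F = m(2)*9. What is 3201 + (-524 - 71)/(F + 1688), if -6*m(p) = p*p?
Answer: 5383487/1682 ≈ 3200.6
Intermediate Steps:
m(p) = -p²/6 (m(p) = -p*p/6 = -p²/6)
F = -6 (F = -⅙*2²*9 = -⅙*4*9 = -⅔*9 = -6)
3201 + (-524 - 71)/(F + 1688) = 3201 + (-524 - 71)/(-6 + 1688) = 3201 - 595/1682 = 5383487/1682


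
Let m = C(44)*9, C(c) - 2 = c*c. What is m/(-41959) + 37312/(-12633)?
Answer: -1785918994/530068047 ≈ -3.3692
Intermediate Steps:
C(c) = 2 + c**2 (C(c) = 2 + c*c = 2 + c**2)
m = 17442 (m = (2 + 44**2)*9 = (2 + 1936)*9 = 1938*9 = 17442)
m/(-41959) + 37312/(-12633) = 17442/(-41959) + 37312/(-12633) = 17442*(-1/41959) + 37312*(-1/12633) = -17442/41959 - 37312/12633 = -1785918994/530068047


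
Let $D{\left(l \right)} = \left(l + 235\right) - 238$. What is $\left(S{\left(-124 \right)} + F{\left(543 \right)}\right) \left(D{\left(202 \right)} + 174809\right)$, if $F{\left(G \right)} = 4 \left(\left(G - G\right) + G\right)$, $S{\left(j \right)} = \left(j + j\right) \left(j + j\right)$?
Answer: $11143809408$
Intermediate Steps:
$D{\left(l \right)} = -3 + l$ ($D{\left(l \right)} = \left(235 + l\right) - 238 = -3 + l$)
$S{\left(j \right)} = 4 j^{2}$ ($S{\left(j \right)} = 2 j 2 j = 4 j^{2}$)
$F{\left(G \right)} = 4 G$ ($F{\left(G \right)} = 4 \left(0 + G\right) = 4 G$)
$\left(S{\left(-124 \right)} + F{\left(543 \right)}\right) \left(D{\left(202 \right)} + 174809\right) = \left(4 \left(-124\right)^{2} + 4 \cdot 543\right) \left(\left(-3 + 202\right) + 174809\right) = \left(4 \cdot 15376 + 2172\right) \left(199 + 174809\right) = \left(61504 + 2172\right) 175008 = 63676 \cdot 175008 = 11143809408$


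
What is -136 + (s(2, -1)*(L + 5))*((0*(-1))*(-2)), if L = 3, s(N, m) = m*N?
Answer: -136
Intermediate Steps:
s(N, m) = N*m
-136 + (s(2, -1)*(L + 5))*((0*(-1))*(-2)) = -136 + ((2*(-1))*(3 + 5))*((0*(-1))*(-2)) = -136 + (-2*8)*(0*(-2)) = -136 - 16*0 = -136 + 0 = -136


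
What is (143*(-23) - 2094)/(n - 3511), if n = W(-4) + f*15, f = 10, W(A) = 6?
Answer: 5383/3355 ≈ 1.6045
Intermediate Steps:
n = 156 (n = 6 + 10*15 = 6 + 150 = 156)
(143*(-23) - 2094)/(n - 3511) = (143*(-23) - 2094)/(156 - 3511) = (-3289 - 2094)/(-3355) = -5383*(-1/3355) = 5383/3355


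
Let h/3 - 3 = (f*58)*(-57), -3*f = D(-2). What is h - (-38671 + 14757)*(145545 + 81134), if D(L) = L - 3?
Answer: 5420785085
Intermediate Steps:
D(L) = -3 + L
f = 5/3 (f = -(-3 - 2)/3 = -⅓*(-5) = 5/3 ≈ 1.6667)
h = -16521 (h = 9 + 3*(((5/3)*58)*(-57)) = 9 + 3*((290/3)*(-57)) = 9 + 3*(-5510) = 9 - 16530 = -16521)
h - (-38671 + 14757)*(145545 + 81134) = -16521 - (-38671 + 14757)*(145545 + 81134) = -16521 - (-23914)*226679 = -16521 - 1*(-5420801606) = -16521 + 5420801606 = 5420785085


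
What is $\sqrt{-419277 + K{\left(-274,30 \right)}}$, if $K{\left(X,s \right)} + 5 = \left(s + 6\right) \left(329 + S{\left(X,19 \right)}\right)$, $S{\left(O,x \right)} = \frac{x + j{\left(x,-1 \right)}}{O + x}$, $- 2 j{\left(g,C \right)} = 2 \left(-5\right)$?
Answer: $\frac{31 i \sqrt{3063230}}{85} \approx 638.31 i$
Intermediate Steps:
$j{\left(g,C \right)} = 5$ ($j{\left(g,C \right)} = - \frac{2 \left(-5\right)}{2} = \left(- \frac{1}{2}\right) \left(-10\right) = 5$)
$S{\left(O,x \right)} = \frac{5 + x}{O + x}$ ($S{\left(O,x \right)} = \frac{x + 5}{O + x} = \frac{5 + x}{O + x}$)
$K{\left(X,s \right)} = -5 + \left(6 + s\right) \left(329 + \frac{24}{19 + X}\right)$ ($K{\left(X,s \right)} = -5 + \left(s + 6\right) \left(329 + \frac{5 + 19}{X + 19}\right) = -5 + \left(6 + s\right) \left(329 + \frac{1}{19 + X} 24\right) = -5 + \left(6 + s\right) \left(329 + \frac{24}{19 + X}\right)$)
$\sqrt{-419277 + K{\left(-274,30 \right)}} = \sqrt{-419277 + \frac{144 + 24 \cdot 30 + \left(19 - 274\right) \left(1969 + 329 \cdot 30\right)}{19 - 274}} = \sqrt{-419277 + \frac{144 + 720 - 255 \left(1969 + 9870\right)}{-255}} = \sqrt{-419277 - \frac{144 + 720 - 3018945}{255}} = \sqrt{-419277 - - \frac{1006027}{85}} = \sqrt{-419277 + \frac{1006027}{85}} = \sqrt{- \frac{34632518}{85}} = \frac{31 i \sqrt{3063230}}{85}$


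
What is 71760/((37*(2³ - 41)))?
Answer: -23920/407 ≈ -58.771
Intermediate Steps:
71760/((37*(2³ - 41))) = 71760/((37*(8 - 41))) = 71760/((37*(-33))) = 71760/(-1221) = 71760*(-1/1221) = -23920/407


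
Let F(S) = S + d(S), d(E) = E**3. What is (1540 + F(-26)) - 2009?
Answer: -18071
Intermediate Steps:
F(S) = S + S**3
(1540 + F(-26)) - 2009 = (1540 + (-26 + (-26)**3)) - 2009 = (1540 + (-26 - 17576)) - 2009 = (1540 - 17602) - 2009 = -16062 - 2009 = -18071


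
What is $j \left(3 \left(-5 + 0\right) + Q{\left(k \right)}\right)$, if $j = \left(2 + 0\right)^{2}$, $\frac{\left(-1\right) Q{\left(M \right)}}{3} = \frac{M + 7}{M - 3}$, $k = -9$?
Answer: $-62$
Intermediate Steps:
$Q{\left(M \right)} = - \frac{3 \left(7 + M\right)}{-3 + M}$ ($Q{\left(M \right)} = - 3 \frac{M + 7}{M - 3} = - 3 \frac{7 + M}{-3 + M} = - \frac{3 \left(7 + M\right)}{-3 + M}$)
$j = 4$ ($j = 2^{2} = 4$)
$j \left(3 \left(-5 + 0\right) + Q{\left(k \right)}\right) = 4 \left(3 \left(-5 + 0\right) + \frac{3 \left(-7 - -9\right)}{-3 - 9}\right) = 4 \left(3 \left(-5\right) + \frac{3 \left(-7 + 9\right)}{-12}\right) = 4 \left(-15 + 3 \left(- \frac{1}{12}\right) 2\right) = 4 \left(-15 - \frac{1}{2}\right) = 4 \left(- \frac{31}{2}\right) = -62$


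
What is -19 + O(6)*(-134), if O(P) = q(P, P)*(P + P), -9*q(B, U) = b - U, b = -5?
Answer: -5953/3 ≈ -1984.3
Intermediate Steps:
q(B, U) = 5/9 + U/9 (q(B, U) = -(-5 - U)/9 = 5/9 + U/9)
O(P) = 2*P*(5/9 + P/9) (O(P) = (5/9 + P/9)*(P + P) = (5/9 + P/9)*(2*P) = 2*P*(5/9 + P/9))
-19 + O(6)*(-134) = -19 + ((2/9)*6*(5 + 6))*(-134) = -19 + ((2/9)*6*11)*(-134) = -19 + (44/3)*(-134) = -19 - 5896/3 = -5953/3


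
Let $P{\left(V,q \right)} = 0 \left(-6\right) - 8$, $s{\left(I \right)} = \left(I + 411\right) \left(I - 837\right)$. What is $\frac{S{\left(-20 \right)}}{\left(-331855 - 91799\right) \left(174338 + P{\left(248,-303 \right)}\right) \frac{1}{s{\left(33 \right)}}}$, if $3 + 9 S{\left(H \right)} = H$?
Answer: $- \frac{228068}{18463900455} \approx -1.2352 \cdot 10^{-5}$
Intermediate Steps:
$s{\left(I \right)} = \left(-837 + I\right) \left(411 + I\right)$ ($s{\left(I \right)} = \left(411 + I\right) \left(-837 + I\right) = \left(-837 + I\right) \left(411 + I\right)$)
$S{\left(H \right)} = - \frac{1}{3} + \frac{H}{9}$
$P{\left(V,q \right)} = -8$ ($P{\left(V,q \right)} = 0 - 8 = -8$)
$\frac{S{\left(-20 \right)}}{\left(-331855 - 91799\right) \left(174338 + P{\left(248,-303 \right)}\right) \frac{1}{s{\left(33 \right)}}} = \frac{- \frac{1}{3} + \frac{1}{9} \left(-20\right)}{\left(-331855 - 91799\right) \left(174338 - 8\right) \frac{1}{-344007 + 33^{2} - 14058}} = \frac{- \frac{1}{3} - \frac{20}{9}}{\left(-423654\right) 174330 \frac{1}{-344007 + 1089 - 14058}} = - \frac{23}{9 \left(- \frac{73855601820}{-356976}\right)} = - \frac{23}{9 \left(\left(-73855601820\right) \left(- \frac{1}{356976}\right)\right)} = - \frac{23}{9 \cdot \frac{2051544495}{9916}} = \left(- \frac{23}{9}\right) \frac{9916}{2051544495} = - \frac{228068}{18463900455}$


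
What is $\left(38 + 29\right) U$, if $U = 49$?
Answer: $3283$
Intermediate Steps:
$\left(38 + 29\right) U = \left(38 + 29\right) 49 = 67 \cdot 49 = 3283$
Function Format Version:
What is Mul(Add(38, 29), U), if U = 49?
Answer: 3283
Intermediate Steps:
Mul(Add(38, 29), U) = Mul(Add(38, 29), 49) = Mul(67, 49) = 3283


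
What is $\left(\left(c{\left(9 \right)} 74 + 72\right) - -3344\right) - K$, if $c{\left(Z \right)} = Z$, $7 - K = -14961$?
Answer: $-10886$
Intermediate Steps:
$K = 14968$ ($K = 7 - -14961 = 7 + 14961 = 14968$)
$\left(\left(c{\left(9 \right)} 74 + 72\right) - -3344\right) - K = \left(\left(9 \cdot 74 + 72\right) - -3344\right) - 14968 = \left(\left(666 + 72\right) + 3344\right) - 14968 = \left(738 + 3344\right) - 14968 = 4082 - 14968 = -10886$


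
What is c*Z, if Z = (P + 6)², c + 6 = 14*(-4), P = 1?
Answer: -3038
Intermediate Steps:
c = -62 (c = -6 + 14*(-4) = -6 - 56 = -62)
Z = 49 (Z = (1 + 6)² = 7² = 49)
c*Z = -62*49 = -3038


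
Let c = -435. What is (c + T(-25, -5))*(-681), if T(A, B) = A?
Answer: 313260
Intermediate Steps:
(c + T(-25, -5))*(-681) = (-435 - 25)*(-681) = -460*(-681) = 313260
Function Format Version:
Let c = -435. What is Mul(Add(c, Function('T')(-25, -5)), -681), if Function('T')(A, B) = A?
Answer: 313260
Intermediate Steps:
Mul(Add(c, Function('T')(-25, -5)), -681) = Mul(Add(-435, -25), -681) = Mul(-460, -681) = 313260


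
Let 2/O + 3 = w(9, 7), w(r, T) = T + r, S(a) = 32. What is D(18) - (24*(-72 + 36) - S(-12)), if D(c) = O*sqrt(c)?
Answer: 896 + 6*sqrt(2)/13 ≈ 896.65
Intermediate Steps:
O = 2/13 (O = 2/(-3 + (7 + 9)) = 2/(-3 + 16) = 2/13 ≈ 0.15385)
D(c) = 2*sqrt(c)/13
D(18) - (24*(-72 + 36) - S(-12)) = 2*sqrt(18)/13 - (24*(-72 + 36) - 1*32) = 2*(3*sqrt(2))/13 - (24*(-36) - 32) = 6*sqrt(2)/13 - (-864 - 32) = 6*sqrt(2)/13 - 1*(-896) = 6*sqrt(2)/13 + 896 = 896 + 6*sqrt(2)/13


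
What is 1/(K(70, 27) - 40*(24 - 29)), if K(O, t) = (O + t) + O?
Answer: 1/367 ≈ 0.0027248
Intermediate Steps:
K(O, t) = t + 2*O
1/(K(70, 27) - 40*(24 - 29)) = 1/((27 + 2*70) - 40*(24 - 29)) = 1/((27 + 140) - 40*(-5)) = 1/(167 + 200) = 1/367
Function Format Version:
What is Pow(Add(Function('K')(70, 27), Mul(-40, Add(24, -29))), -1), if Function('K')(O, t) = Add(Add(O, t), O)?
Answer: Rational(1, 367) ≈ 0.0027248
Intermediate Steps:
Function('K')(O, t) = Add(t, Mul(2, O))
Pow(Add(Function('K')(70, 27), Mul(-40, Add(24, -29))), -1) = Pow(Add(Add(27, Mul(2, 70)), Mul(-40, Add(24, -29))), -1) = Pow(Add(Add(27, 140), Mul(-40, -5)), -1) = Pow(Add(167, 200), -1) = Pow(367, -1) = Rational(1, 367)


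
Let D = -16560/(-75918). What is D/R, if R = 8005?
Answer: 552/20257453 ≈ 2.7249e-5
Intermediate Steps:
D = 2760/12653 (D = -16560*(-1/75918) = 2760/12653 ≈ 0.21813)
D/R = (2760/12653)/8005 = (2760/12653)*(1/8005) = 552/20257453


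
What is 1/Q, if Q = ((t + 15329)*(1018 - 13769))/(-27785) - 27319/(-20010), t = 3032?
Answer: 22239114/187420899581 ≈ 0.00011866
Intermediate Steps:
Q = 187420899581/22239114 (Q = ((3032 + 15329)*(1018 - 13769))/(-27785) - 27319/(-20010) = (18361*(-12751))*(-1/27785) - 27319*(-1/20010) = -234121111*(-1/27785) + 27319/20010 = 234121111/27785 + 27319/20010 = 187420899581/22239114 ≈ 8427.5)
1/Q = 1/(187420899581/22239114) = 22239114/187420899581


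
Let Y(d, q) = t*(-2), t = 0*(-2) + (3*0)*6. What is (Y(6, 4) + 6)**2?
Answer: 36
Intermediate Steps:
t = 0 (t = 0 + 0*6 = 0 + 0 = 0)
Y(d, q) = 0 (Y(d, q) = 0*(-2) = 0)
(Y(6, 4) + 6)**2 = (0 + 6)**2 = 6**2 = 36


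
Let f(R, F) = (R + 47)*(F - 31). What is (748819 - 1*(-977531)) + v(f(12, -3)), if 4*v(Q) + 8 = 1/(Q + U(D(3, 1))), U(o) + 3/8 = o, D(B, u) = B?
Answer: 27668179394/16027 ≈ 1.7263e+6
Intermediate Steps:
U(o) = -3/8 + o
f(R, F) = (-31 + F)*(47 + R) (f(R, F) = (47 + R)*(-31 + F) = (-31 + F)*(47 + R))
v(Q) = -2 + 1/(4*(21/8 + Q)) (v(Q) = -2 + 1/(4*(Q + (-3/8 + 3))) = -2 + 1/(4*(Q + 21/8)) = -2 + 1/(4*(21/8 + Q)))
(748819 - 1*(-977531)) + v(f(12, -3)) = (748819 - 1*(-977531)) + 8*(-5 - 2*(-1457 - 31*12 + 47*(-3) - 3*12))/(21 + 8*(-1457 - 31*12 + 47*(-3) - 3*12)) = (748819 + 977531) + 8*(-5 - 2*(-1457 - 372 - 141 - 36))/(21 + 8*(-1457 - 372 - 141 - 36)) = 1726350 + 8*(-5 - 2*(-2006))/(21 + 8*(-2006)) = 1726350 + 8*(-5 + 4012)/(21 - 16048) = 1726350 + 8*4007/(-16027) = 1726350 + 8*(-1/16027)*4007 = 1726350 - 32056/16027 = 27668179394/16027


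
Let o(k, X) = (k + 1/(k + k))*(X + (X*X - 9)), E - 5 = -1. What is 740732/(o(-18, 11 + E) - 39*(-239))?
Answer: 8888784/61879 ≈ 143.65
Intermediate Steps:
E = 4 (E = 5 - 1 = 4)
o(k, X) = (k + 1/(2*k))*(-9 + X + X**2) (o(k, X) = (k + 1/(2*k))*(X + (X**2 - 9)) = (k + 1/(2*k))*(X + (-9 + X**2)) = (k + 1/(2*k))*(-9 + X + X**2))
740732/(o(-18, 11 + E) - 39*(-239)) = 740732/((1/2)*(-9 + (11 + 4) + (11 + 4)**2 + 2*(-18)**2*(-9 + (11 + 4) + (11 + 4)**2))/(-18) - 39*(-239)) = 740732/((1/2)*(-1/18)*(-9 + 15 + 15**2 + 2*324*(-9 + 15 + 15**2)) + 9321) = 740732/((1/2)*(-1/18)*(-9 + 15 + 225 + 2*324*(-9 + 15 + 225)) + 9321) = 740732/((1/2)*(-1/18)*(-9 + 15 + 225 + 2*324*231) + 9321) = 740732/((1/2)*(-1/18)*(-9 + 15 + 225 + 149688) + 9321) = 740732/((1/2)*(-1/18)*149919 + 9321) = 740732/(-49973/12 + 9321) = 740732/(61879/12) = 740732*(12/61879) = 8888784/61879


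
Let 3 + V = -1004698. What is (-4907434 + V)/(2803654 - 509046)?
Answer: -5912135/2294608 ≈ -2.5765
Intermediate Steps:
V = -1004701 (V = -3 - 1004698 = -1004701)
(-4907434 + V)/(2803654 - 509046) = (-4907434 - 1004701)/(2803654 - 509046) = -5912135/2294608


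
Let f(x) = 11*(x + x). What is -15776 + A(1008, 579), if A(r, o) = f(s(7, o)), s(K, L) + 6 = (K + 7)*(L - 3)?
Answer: 161500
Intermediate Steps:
s(K, L) = -6 + (-3 + L)*(7 + K) (s(K, L) = -6 + (K + 7)*(L - 3) = -6 + (7 + K)*(-3 + L) = -6 + (-3 + L)*(7 + K))
f(x) = 22*x (f(x) = 11*(2*x) = 22*x)
A(r, o) = -1056 + 308*o (A(r, o) = 22*(-27 - 3*7 + 7*o + 7*o) = 22*(-27 - 21 + 7*o + 7*o) = 22*(-48 + 14*o) = -1056 + 308*o)
-15776 + A(1008, 579) = -15776 + (-1056 + 308*579) = -15776 + (-1056 + 178332) = -15776 + 177276 = 161500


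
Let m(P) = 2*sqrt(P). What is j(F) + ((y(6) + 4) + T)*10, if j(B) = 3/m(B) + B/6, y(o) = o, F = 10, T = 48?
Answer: 1745/3 + 3*sqrt(10)/20 ≈ 582.14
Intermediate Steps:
j(B) = B/6 + 3/(2*sqrt(B)) (j(B) = 3/((2*sqrt(B))) + B/6 = 3*(1/(2*sqrt(B))) + B*(1/6) = 3/(2*sqrt(B)) + B/6 = B/6 + 3/(2*sqrt(B)))
j(F) + ((y(6) + 4) + T)*10 = ((1/6)*10 + 3/(2*sqrt(10))) + ((6 + 4) + 48)*10 = (5/3 + 3*(sqrt(10)/10)/2) + (10 + 48)*10 = (5/3 + 3*sqrt(10)/20) + 58*10 = (5/3 + 3*sqrt(10)/20) + 580 = 1745/3 + 3*sqrt(10)/20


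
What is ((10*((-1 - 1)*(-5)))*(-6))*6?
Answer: -3600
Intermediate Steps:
((10*((-1 - 1)*(-5)))*(-6))*6 = ((10*(-2*(-5)))*(-6))*6 = ((10*10)*(-6))*6 = (100*(-6))*6 = -600*6 = -3600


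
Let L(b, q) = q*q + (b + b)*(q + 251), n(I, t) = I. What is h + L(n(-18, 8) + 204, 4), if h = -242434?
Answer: -147558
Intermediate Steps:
L(b, q) = q² + 2*b*(251 + q) (L(b, q) = q² + (2*b)*(251 + q) = q² + 2*b*(251 + q))
h + L(n(-18, 8) + 204, 4) = -242434 + (4² + 502*(-18 + 204) + 2*(-18 + 204)*4) = -242434 + (16 + 502*186 + 2*186*4) = -242434 + (16 + 93372 + 1488) = -242434 + 94876 = -147558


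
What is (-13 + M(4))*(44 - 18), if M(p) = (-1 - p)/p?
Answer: -741/2 ≈ -370.50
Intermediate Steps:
M(p) = (-1 - p)/p
(-13 + M(4))*(44 - 18) = (-13 + (-1 - 1*4)/4)*(44 - 18) = (-13 + (-1 - 4)/4)*26 = (-13 + (1/4)*(-5))*26 = (-13 - 5/4)*26 = -57/4*26 = -741/2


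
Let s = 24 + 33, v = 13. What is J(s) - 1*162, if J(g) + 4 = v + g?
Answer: -96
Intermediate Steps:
s = 57
J(g) = 9 + g (J(g) = -4 + (13 + g) = 9 + g)
J(s) - 1*162 = (9 + 57) - 1*162 = 66 - 162 = -96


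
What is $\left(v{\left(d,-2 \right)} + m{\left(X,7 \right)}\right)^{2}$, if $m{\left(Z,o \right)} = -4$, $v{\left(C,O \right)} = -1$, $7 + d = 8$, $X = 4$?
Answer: $25$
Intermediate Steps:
$d = 1$ ($d = -7 + 8 = 1$)
$\left(v{\left(d,-2 \right)} + m{\left(X,7 \right)}\right)^{2} = \left(-1 - 4\right)^{2} = \left(-5\right)^{2} = 25$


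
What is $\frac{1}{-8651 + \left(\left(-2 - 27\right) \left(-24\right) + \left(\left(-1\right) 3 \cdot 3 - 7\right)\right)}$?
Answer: $- \frac{1}{7971} \approx -0.00012545$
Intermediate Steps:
$\frac{1}{-8651 + \left(\left(-2 - 27\right) \left(-24\right) + \left(\left(-1\right) 3 \cdot 3 - 7\right)\right)} = \frac{1}{-8651 - -680} = \frac{1}{-8651 + \left(696 - 16\right)} = \frac{1}{-8651 + 680} = \frac{1}{-7971} = - \frac{1}{7971}$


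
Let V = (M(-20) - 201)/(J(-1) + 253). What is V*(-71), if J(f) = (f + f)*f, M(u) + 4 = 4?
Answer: 4757/85 ≈ 55.965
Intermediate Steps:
M(u) = 0 (M(u) = -4 + 4 = 0)
J(f) = 2*f² (J(f) = (2*f)*f = 2*f²)
V = -67/85 (V = (0 - 201)/(2*(-1)² + 253) = -201/(2*1 + 253) = -201/(2 + 253) = -201/255 = -201*1/255 = -67/85 ≈ -0.78824)
V*(-71) = -67/85*(-71) = 4757/85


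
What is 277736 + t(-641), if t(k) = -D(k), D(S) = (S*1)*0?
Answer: 277736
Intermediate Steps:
D(S) = 0 (D(S) = S*0 = 0)
t(k) = 0 (t(k) = -1*0 = 0)
277736 + t(-641) = 277736 + 0 = 277736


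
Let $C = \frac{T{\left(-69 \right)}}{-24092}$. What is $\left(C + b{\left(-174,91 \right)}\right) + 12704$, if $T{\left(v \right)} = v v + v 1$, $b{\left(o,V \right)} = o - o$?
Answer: $\frac{76515019}{6023} \approx 12704.0$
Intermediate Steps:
$b{\left(o,V \right)} = 0$
$T{\left(v \right)} = v + v^{2}$ ($T{\left(v \right)} = v^{2} + v = v + v^{2}$)
$C = - \frac{1173}{6023}$ ($C = \frac{\left(-69\right) \left(1 - 69\right)}{-24092} = \left(-69\right) \left(-68\right) \left(- \frac{1}{24092}\right) = 4692 \left(- \frac{1}{24092}\right) = - \frac{1173}{6023} \approx -0.19475$)
$\left(C + b{\left(-174,91 \right)}\right) + 12704 = \left(- \frac{1173}{6023} + 0\right) + 12704 = - \frac{1173}{6023} + 12704 = \frac{76515019}{6023}$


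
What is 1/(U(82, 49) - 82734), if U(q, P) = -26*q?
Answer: -1/84866 ≈ -1.1783e-5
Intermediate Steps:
1/(U(82, 49) - 82734) = 1/(-26*82 - 82734) = 1/(-2132 - 82734) = 1/(-84866) = -1/84866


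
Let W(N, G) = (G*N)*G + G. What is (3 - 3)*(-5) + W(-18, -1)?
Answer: -19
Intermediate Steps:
W(N, G) = G + N*G² (W(N, G) = N*G² + G = G + N*G²)
(3 - 3)*(-5) + W(-18, -1) = (3 - 3)*(-5) - (1 - 1*(-18)) = 0*(-5) - (1 + 18) = 0 - 1*19 = 0 - 19 = -19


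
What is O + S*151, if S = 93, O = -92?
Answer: 13951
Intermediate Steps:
O + S*151 = -92 + 93*151 = -92 + 14043 = 13951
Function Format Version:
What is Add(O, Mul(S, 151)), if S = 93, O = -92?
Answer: 13951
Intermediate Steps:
Add(O, Mul(S, 151)) = Add(-92, Mul(93, 151)) = Add(-92, 14043) = 13951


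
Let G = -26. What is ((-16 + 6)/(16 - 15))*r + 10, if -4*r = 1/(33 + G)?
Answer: 145/14 ≈ 10.357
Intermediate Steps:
r = -1/28 (r = -1/(4*(33 - 26)) = -1/4/7 = -1/4*1/7 = -1/28 ≈ -0.035714)
((-16 + 6)/(16 - 15))*r + 10 = ((-16 + 6)/(16 - 15))*(-1/28) + 10 = -10/1*(-1/28) + 10 = -10*1*(-1/28) + 10 = -10*(-1/28) + 10 = 5/14 + 10 = 145/14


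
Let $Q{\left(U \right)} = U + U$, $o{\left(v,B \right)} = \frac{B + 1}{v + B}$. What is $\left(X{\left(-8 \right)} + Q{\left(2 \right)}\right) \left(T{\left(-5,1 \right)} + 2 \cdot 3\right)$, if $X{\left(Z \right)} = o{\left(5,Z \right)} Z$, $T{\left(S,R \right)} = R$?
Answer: $- \frac{308}{3} \approx -102.67$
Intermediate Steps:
$o{\left(v,B \right)} = \frac{1 + B}{B + v}$
$X{\left(Z \right)} = \frac{Z \left(1 + Z\right)}{5 + Z}$ ($X{\left(Z \right)} = \frac{1 + Z}{Z + 5} Z = \frac{1 + Z}{5 + Z} Z = \frac{Z \left(1 + Z\right)}{5 + Z}$)
$Q{\left(U \right)} = 2 U$
$\left(X{\left(-8 \right)} + Q{\left(2 \right)}\right) \left(T{\left(-5,1 \right)} + 2 \cdot 3\right) = \left(- \frac{8 \left(1 - 8\right)}{5 - 8} + 2 \cdot 2\right) \left(1 + 2 \cdot 3\right) = \left(\left(-8\right) \frac{1}{-3} \left(-7\right) + 4\right) \left(1 + 6\right) = \left(\left(-8\right) \left(- \frac{1}{3}\right) \left(-7\right) + 4\right) 7 = \left(- \frac{56}{3} + 4\right) 7 = \left(- \frac{44}{3}\right) 7 = - \frac{308}{3}$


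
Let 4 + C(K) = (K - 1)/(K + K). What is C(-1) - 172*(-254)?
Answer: 43685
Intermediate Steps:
C(K) = -4 + (-1 + K)/(2*K) (C(K) = -4 + (K - 1)/(K + K) = -4 + (-1 + K)/((2*K)) = -4 + (-1 + K)*(1/(2*K)) = -4 + (-1 + K)/(2*K))
C(-1) - 172*(-254) = (½)*(-1 - 7*(-1))/(-1) - 172*(-254) = (½)*(-1)*(-1 + 7) + 43688 = (½)*(-1)*6 + 43688 = -3 + 43688 = 43685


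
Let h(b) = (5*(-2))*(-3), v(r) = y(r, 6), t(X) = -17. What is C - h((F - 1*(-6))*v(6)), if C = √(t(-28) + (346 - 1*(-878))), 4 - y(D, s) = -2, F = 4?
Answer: -30 + √1207 ≈ 4.7419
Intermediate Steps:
y(D, s) = 6 (y(D, s) = 4 - 1*(-2) = 4 + 2 = 6)
v(r) = 6
h(b) = 30 (h(b) = -10*(-3) = 30)
C = √1207 (C = √(-17 + (346 - 1*(-878))) = √(-17 + (346 + 878)) = √(-17 + 1224) = √1207 ≈ 34.742)
C - h((F - 1*(-6))*v(6)) = √1207 - 1*30 = √1207 - 30 = -30 + √1207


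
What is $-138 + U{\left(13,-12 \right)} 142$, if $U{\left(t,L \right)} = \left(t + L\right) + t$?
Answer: $1850$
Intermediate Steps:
$U{\left(t,L \right)} = L + 2 t$ ($U{\left(t,L \right)} = \left(L + t\right) + t = L + 2 t$)
$-138 + U{\left(13,-12 \right)} 142 = -138 + \left(-12 + 2 \cdot 13\right) 142 = -138 + \left(-12 + 26\right) 142 = -138 + 14 \cdot 142 = -138 + 1988 = 1850$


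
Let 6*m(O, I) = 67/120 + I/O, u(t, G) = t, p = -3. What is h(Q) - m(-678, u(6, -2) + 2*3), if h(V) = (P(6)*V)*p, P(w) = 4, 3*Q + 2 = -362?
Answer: 118452829/81360 ≈ 1455.9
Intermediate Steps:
Q = -364/3 (Q = -2/3 + (1/3)*(-362) = -2/3 - 362/3 = -364/3 ≈ -121.33)
m(O, I) = 67/720 + I/(6*O) (m(O, I) = (67/120 + I/O)/6 = 67/720 + I/(6*O))
h(V) = -12*V (h(V) = (4*V)*(-3) = -12*V)
h(Q) - m(-678, u(6, -2) + 2*3) = -12*(-364/3) - (67/720 + (1/6)*(6 + 2*3)/(-678)) = 1456 - (67/720 + (1/6)*(6 + 6)*(-1/678)) = 1456 - (67/720 + (1/6)*12*(-1/678)) = 1456 - (67/720 - 1/339) = 1456 - 1*7331/81360 = 1456 - 7331/81360 = 118452829/81360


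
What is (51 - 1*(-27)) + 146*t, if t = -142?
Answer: -20654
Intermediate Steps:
(51 - 1*(-27)) + 146*t = (51 - 1*(-27)) + 146*(-142) = (51 + 27) - 20732 = 78 - 20732 = -20654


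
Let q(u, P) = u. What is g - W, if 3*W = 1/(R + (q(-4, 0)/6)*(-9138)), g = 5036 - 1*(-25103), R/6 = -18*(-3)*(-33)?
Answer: 415918201/13800 ≈ 30139.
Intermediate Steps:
R = -10692 (R = 6*(-18*(-3)*(-33)) = 6*(54*(-33)) = 6*(-1782) = -10692)
g = 30139 (g = 5036 + 25103 = 30139)
W = -1/13800 (W = 1/(3*(-10692 - 4/6*(-9138))) = 1/(3*(-10692 - 4*⅙*(-9138))) = 1/(3*(-10692 - ⅔*(-9138))) = 1/(3*(-10692 + 6092)) = (⅓)/(-4600) = (⅓)*(-1/4600) = -1/13800 ≈ -7.2464e-5)
g - W = 30139 - 1*(-1/13800) = 30139 + 1/13800 = 415918201/13800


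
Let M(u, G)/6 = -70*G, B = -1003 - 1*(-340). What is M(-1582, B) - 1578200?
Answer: -1299740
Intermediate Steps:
B = -663 (B = -1003 + 340 = -663)
M(u, G) = -420*G (M(u, G) = 6*(-70*G) = -420*G)
M(-1582, B) - 1578200 = -420*(-663) - 1578200 = 278460 - 1578200 = -1299740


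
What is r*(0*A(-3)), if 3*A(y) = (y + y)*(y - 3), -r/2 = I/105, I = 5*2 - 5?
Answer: 0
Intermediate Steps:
I = 5 (I = 10 - 5 = 5)
r = -2/21 (r = -10/105 = -2*1/21 = -2/21 ≈ -0.095238)
A(y) = 2*y*(-3 + y)/3 (A(y) = ((y + y)*(y - 3))/3 = ((2*y)*(-3 + y))/3 = (2*y*(-3 + y))/3 = 2*y*(-3 + y)/3)
r*(0*A(-3)) = -0*(⅔)*(-3)*(-3 - 3) = -0*(⅔)*(-3)*(-6) = -0*12 = -2/21*0 = 0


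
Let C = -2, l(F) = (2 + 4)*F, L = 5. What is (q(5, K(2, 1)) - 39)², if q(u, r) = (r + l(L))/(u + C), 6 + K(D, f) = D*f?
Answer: 8281/9 ≈ 920.11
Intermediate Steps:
K(D, f) = -6 + D*f
l(F) = 6*F
q(u, r) = (30 + r)/(-2 + u) (q(u, r) = (r + 6*5)/(u - 2) = (r + 30)/(-2 + u) = (30 + r)/(-2 + u))
(q(5, K(2, 1)) - 39)² = ((30 + (-6 + 2*1))/(-2 + 5) - 39)² = ((30 + (-6 + 2))/3 - 39)² = ((30 - 4)/3 - 39)² = ((⅓)*26 - 39)² = (26/3 - 39)² = (-91/3)² = 8281/9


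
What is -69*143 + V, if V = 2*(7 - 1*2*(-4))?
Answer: -9837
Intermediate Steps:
V = 30 (V = 2*(7 - 2*(-4)) = 2*(7 + 8) = 2*15 = 30)
-69*143 + V = -69*143 + 30 = -9867 + 30 = -9837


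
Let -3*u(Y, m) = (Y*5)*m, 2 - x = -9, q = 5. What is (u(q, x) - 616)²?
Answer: 4507129/9 ≈ 5.0079e+5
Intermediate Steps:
x = 11 (x = 2 - 1*(-9) = 2 + 9 = 11)
u(Y, m) = -5*Y*m/3 (u(Y, m) = -Y*5*m/3 = -5*Y*m/3)
(u(q, x) - 616)² = (-5/3*5*11 - 616)² = (-275/3 - 616)² = (-2123/3)² = 4507129/9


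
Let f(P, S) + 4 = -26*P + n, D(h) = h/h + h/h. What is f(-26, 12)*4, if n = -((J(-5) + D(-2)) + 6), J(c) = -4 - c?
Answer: 2652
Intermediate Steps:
D(h) = 2 (D(h) = 1 + 1 = 2)
n = -9 (n = -(((-4 - 1*(-5)) + 2) + 6) = -(((-4 + 5) + 2) + 6) = -((1 + 2) + 6) = -(3 + 6) = -1*9 = -9)
f(P, S) = -13 - 26*P (f(P, S) = -4 + (-26*P - 9) = -4 + (-9 - 26*P) = -13 - 26*P)
f(-26, 12)*4 = (-13 - 26*(-26))*4 = (-13 + 676)*4 = 663*4 = 2652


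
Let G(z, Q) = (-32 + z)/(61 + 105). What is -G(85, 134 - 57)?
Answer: -53/166 ≈ -0.31928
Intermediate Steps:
G(z, Q) = -16/83 + z/166 (G(z, Q) = (-32 + z)/166 = (-32 + z)*(1/166) = -16/83 + z/166)
-G(85, 134 - 57) = -(-16/83 + (1/166)*85) = -(-16/83 + 85/166) = -1*53/166 = -53/166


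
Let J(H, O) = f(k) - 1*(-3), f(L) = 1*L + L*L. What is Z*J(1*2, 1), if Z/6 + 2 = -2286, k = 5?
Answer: -453024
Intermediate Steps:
Z = -13728 (Z = -12 + 6*(-2286) = -12 - 13716 = -13728)
f(L) = L + L**2
J(H, O) = 33 (J(H, O) = 5*(1 + 5) - 1*(-3) = 5*6 + 3 = 30 + 3 = 33)
Z*J(1*2, 1) = -13728*33 = -453024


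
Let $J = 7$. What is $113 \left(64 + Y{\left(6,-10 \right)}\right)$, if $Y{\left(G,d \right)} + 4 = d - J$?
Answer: $4859$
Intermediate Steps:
$Y{\left(G,d \right)} = -11 + d$ ($Y{\left(G,d \right)} = -4 + \left(d - 7\right) = -4 + \left(-7 + d\right) = -11 + d$)
$113 \left(64 + Y{\left(6,-10 \right)}\right) = 113 \left(64 - 21\right) = 113 \cdot 43 = 4859$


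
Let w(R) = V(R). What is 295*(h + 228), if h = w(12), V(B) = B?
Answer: 70800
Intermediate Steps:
w(R) = R
h = 12
295*(h + 228) = 295*(12 + 228) = 295*240 = 70800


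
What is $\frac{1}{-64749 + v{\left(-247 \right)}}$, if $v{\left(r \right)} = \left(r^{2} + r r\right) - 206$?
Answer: $\frac{1}{57063} \approx 1.7524 \cdot 10^{-5}$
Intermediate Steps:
$v{\left(r \right)} = -206 + 2 r^{2}$ ($v{\left(r \right)} = \left(r^{2} + r^{2}\right) - 206 = 2 r^{2} - 206 = -206 + 2 r^{2}$)
$\frac{1}{-64749 + v{\left(-247 \right)}} = \frac{1}{-64749 - \left(206 - 2 \left(-247\right)^{2}\right)} = \frac{1}{-64749 + \left(-206 + 2 \cdot 61009\right)} = \frac{1}{-64749 + \left(-206 + 122018\right)} = \frac{1}{-64749 + 121812} = \frac{1}{57063}$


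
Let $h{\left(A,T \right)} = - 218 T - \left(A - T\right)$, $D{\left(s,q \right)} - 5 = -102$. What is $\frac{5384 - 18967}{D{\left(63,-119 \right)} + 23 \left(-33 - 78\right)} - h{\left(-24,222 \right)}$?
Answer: $\frac{127611083}{2650} \approx 48155.0$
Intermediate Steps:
$D{\left(s,q \right)} = -97$ ($D{\left(s,q \right)} = 5 - 102 = -97$)
$h{\left(A,T \right)} = - A - 217 T$
$\frac{5384 - 18967}{D{\left(63,-119 \right)} + 23 \left(-33 - 78\right)} - h{\left(-24,222 \right)} = \frac{5384 - 18967}{-97 + 23 \left(-33 - 78\right)} - \left(\left(-1\right) \left(-24\right) - 48174\right) = - \frac{13583}{-97 + 23 \left(-111\right)} - \left(24 - 48174\right) = - \frac{13583}{-97 - 2553} - -48150 = - \frac{13583}{-2650} + 48150 = \left(-13583\right) \left(- \frac{1}{2650}\right) + 48150 = \frac{13583}{2650} + 48150 = \frac{127611083}{2650}$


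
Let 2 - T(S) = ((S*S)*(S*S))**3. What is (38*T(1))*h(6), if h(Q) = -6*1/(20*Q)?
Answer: -19/10 ≈ -1.9000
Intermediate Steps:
T(S) = 2 - S**12 (T(S) = 2 - ((S*S)*(S*S))**3 = 2 - (S**2*S**2)**3 = 2 - (S**4)**3 = 2 - S**12)
h(Q) = -3/(10*Q) (h(Q) = -6*1/(20*Q) = -3/(10*Q))
(38*T(1))*h(6) = (38*(2 - 1*1**12))*(-3/10/6) = (38*(2 - 1*1))*(-3/10*1/6) = (38*(2 - 1))*(-1/20) = (38*1)*(-1/20) = 38*(-1/20) = -19/10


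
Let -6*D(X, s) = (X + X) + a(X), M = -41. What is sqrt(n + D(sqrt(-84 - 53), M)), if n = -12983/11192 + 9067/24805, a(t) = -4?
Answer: sqrt(-183195295909410 - 477715968721200*I*sqrt(137))/37856940 ≈ 1.374 - 1.4198*I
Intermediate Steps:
D(X, s) = 2/3 - X/3 (D(X, s) = -((X + X) - 4)/6 = -(2*X - 4)/6 = -(-4 + 2*X)/6 = 2/3 - X/3)
n = -220565451/277617560 (n = -12983*1/11192 + 9067*(1/24805) = -12983/11192 + 9067/24805 = -220565451/277617560 ≈ -0.79449)
sqrt(n + D(sqrt(-84 - 53), M)) = sqrt(-220565451/277617560 + (2/3 - sqrt(-84 - 53)/3)) = sqrt(-220565451/277617560 + (2/3 - I*sqrt(137)/3)) = sqrt(-106461233/832852680 - I*sqrt(137)/3)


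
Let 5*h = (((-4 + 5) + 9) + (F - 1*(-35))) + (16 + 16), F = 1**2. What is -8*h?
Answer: -624/5 ≈ -124.80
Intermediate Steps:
F = 1
h = 78/5 (h = ((((-4 + 5) + 9) + (1 - 1*(-35))) + (16 + 16))/5 = (((1 + 9) + (1 + 35)) + 32)/5 = ((10 + 36) + 32)/5 = (46 + 32)/5 = (1/5)*78 = 78/5 ≈ 15.600)
-8*h = -8*78/5 = -624/5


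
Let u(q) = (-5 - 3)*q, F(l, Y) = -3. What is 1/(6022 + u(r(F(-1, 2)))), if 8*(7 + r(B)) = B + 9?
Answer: 1/6072 ≈ 0.00016469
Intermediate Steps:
r(B) = -47/8 + B/8 (r(B) = -7 + (B + 9)/8 = -7 + (9 + B)/8 = -7 + (9/8 + B/8) = -47/8 + B/8)
u(q) = -8*q
1/(6022 + u(r(F(-1, 2)))) = 1/(6022 - 8*(-47/8 + (⅛)*(-3))) = 1/(6022 - 8*(-47/8 - 3/8)) = 1/(6022 - 8*(-25/4)) = 1/(6022 + 50) = 1/6072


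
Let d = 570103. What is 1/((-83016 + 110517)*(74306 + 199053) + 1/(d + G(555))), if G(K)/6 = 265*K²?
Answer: 490329853/3686126188949528728 ≈ 1.3302e-10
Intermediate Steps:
G(K) = 1590*K² (G(K) = 6*(265*K²) = 1590*K²)
1/((-83016 + 110517)*(74306 + 199053) + 1/(d + G(555))) = 1/((-83016 + 110517)*(74306 + 199053) + 1/(570103 + 1590*555²)) = 1/(27501*273359 + 1/(570103 + 1590*308025)) = 1/(7517645859 + 1/(570103 + 489759750)) = 1/(7517645859 + 1/490329853) = 1/(3686126188949528728/490329853) = 490329853/3686126188949528728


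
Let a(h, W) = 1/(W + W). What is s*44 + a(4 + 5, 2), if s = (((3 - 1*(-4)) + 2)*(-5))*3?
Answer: -23759/4 ≈ -5939.8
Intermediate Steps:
a(h, W) = 1/(2*W)
s = -135 (s = (((3 + 4) + 2)*(-5))*3 = ((7 + 2)*(-5))*3 = (9*(-5))*3 = -45*3 = -135)
s*44 + a(4 + 5, 2) = -135*44 + (½)/2 = -5940 + (½)*(½) = -5940 + ¼ = -23759/4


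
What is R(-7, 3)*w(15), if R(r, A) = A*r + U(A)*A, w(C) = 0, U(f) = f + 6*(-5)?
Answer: 0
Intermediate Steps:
U(f) = -30 + f (U(f) = f - 30 = -30 + f)
R(r, A) = A*r + A*(-30 + A) (R(r, A) = A*r + (-30 + A)*A = A*r + A*(-30 + A))
R(-7, 3)*w(15) = (3*(-30 + 3 - 7))*0 = (3*(-34))*0 = -102*0 = 0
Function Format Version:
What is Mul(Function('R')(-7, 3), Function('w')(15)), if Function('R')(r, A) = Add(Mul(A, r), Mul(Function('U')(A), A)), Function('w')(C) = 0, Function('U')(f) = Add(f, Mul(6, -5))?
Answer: 0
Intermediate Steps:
Function('U')(f) = Add(-30, f) (Function('U')(f) = Add(f, -30) = Add(-30, f))
Function('R')(r, A) = Add(Mul(A, r), Mul(A, Add(-30, A))) (Function('R')(r, A) = Add(Mul(A, r), Mul(Add(-30, A), A)) = Add(Mul(A, r), Mul(A, Add(-30, A))))
Mul(Function('R')(-7, 3), Function('w')(15)) = Mul(Mul(3, Add(-30, 3, -7)), 0) = Mul(Mul(3, -34), 0) = Mul(-102, 0) = 0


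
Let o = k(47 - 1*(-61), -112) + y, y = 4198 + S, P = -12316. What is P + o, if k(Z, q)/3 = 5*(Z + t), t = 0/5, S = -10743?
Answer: -17241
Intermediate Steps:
t = 0 (t = 0*(⅕) = 0)
y = -6545 (y = 4198 - 10743 = -6545)
k(Z, q) = 15*Z (k(Z, q) = 3*(5*(Z + 0)) = 3*(5*Z) = 15*Z)
o = -4925 (o = 15*(47 - 1*(-61)) - 6545 = 15*(47 + 61) - 6545 = 15*108 - 6545 = 1620 - 6545 = -4925)
P + o = -12316 - 4925 = -17241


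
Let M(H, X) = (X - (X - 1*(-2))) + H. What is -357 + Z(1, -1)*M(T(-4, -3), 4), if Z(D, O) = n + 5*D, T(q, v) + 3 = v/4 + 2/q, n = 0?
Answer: -1553/4 ≈ -388.25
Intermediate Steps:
T(q, v) = -3 + 2/q + v/4 (T(q, v) = -3 + (v/4 + 2/q) = -3 + (2/q + v/4) = -3 + 2/q + v/4)
M(H, X) = -2 + H (M(H, X) = (X - (X + 2)) + H = (X - (2 + X)) + H = (X + (-2 - X)) + H = -2 + H)
Z(D, O) = 5*D (Z(D, O) = 0 + 5*D = 5*D)
-357 + Z(1, -1)*M(T(-4, -3), 4) = -357 + (5*1)*(-2 + (-3 + 2/(-4) + (¼)*(-3))) = -357 + 5*(-2 + (-3 + 2*(-¼) - ¾)) = -357 + 5*(-2 + (-3 - ½ - ¾)) = -357 + 5*(-2 - 17/4) = -357 + 5*(-25/4) = -357 - 125/4 = -1553/4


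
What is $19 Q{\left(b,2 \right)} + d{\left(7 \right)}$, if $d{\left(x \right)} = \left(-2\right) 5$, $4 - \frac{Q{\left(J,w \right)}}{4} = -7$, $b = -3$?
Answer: $826$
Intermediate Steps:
$Q{\left(J,w \right)} = 44$ ($Q{\left(J,w \right)} = 16 - -28 = 16 + 28 = 44$)
$d{\left(x \right)} = -10$
$19 Q{\left(b,2 \right)} + d{\left(7 \right)} = 19 \cdot 44 - 10 = 836 - 10 = 826$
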